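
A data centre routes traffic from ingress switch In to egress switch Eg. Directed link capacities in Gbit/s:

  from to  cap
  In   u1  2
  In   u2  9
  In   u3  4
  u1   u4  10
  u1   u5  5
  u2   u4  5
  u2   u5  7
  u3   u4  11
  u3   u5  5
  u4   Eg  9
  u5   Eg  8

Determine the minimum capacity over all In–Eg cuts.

Augment In→u1→u4→Eg: bottleneck 2, flow now 2.
Augment In→u2→u4→Eg: bottleneck 5, flow now 7.
Augment In→u2→u5→Eg: bottleneck 4, flow now 11.
Augment In→u3→u4→Eg: bottleneck 2, flow now 13.
Augment In→u3→u5→Eg: bottleneck 2, flow now 15.
No augmenting path remains; maximum flow = 15.
By max-flow min-cut, the minimum cut capacity equals the max flow.
In the residual graph, reachable from In: {In}.
Min-cut edges: In→u1 (2), In→u2 (9), In→u3 (4); capacity 2 + 9 + 4 = 15.

15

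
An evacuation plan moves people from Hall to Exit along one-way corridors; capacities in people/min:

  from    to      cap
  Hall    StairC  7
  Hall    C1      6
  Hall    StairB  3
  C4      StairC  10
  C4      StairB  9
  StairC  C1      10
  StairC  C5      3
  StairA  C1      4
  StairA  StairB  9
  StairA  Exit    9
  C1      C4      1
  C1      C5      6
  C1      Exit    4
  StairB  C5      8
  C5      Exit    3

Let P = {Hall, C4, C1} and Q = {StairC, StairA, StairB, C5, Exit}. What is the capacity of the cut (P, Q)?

39

Edges leaving {Hall, C4, C1}: Hall→StairC (7), Hall→StairB (3), C4→StairC (10), C4→StairB (9), C1→C5 (6), C1→Exit (4).
Cut capacity = 7 + 3 + 10 + 9 + 6 + 4 = 39.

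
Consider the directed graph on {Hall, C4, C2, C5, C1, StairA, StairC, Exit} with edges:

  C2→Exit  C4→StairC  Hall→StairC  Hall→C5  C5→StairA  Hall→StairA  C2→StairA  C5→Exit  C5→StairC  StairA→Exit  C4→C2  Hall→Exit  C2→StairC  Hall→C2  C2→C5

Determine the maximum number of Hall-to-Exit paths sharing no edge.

Assign every edge capacity 1; by Menger, the answer equals the max flow.
Path Hall→Exit (+1); total 1.
Path Hall→C2→Exit (+1); total 2.
Path Hall→C5→Exit (+1); total 3.
Path Hall→StairA→Exit (+1); total 4.
No residual Hall→Exit path; max flow = 4.
Certifying cut of size 4: {Hall→C2, Hall→C5, Hall→Exit, Hall→StairA}.

4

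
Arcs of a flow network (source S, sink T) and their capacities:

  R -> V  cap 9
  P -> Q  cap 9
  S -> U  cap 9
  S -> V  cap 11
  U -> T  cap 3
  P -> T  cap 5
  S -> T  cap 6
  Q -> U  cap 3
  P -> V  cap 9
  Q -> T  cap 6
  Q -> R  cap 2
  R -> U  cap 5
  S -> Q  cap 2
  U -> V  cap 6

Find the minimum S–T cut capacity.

Augment S→T: bottleneck 6, flow now 6.
Augment S→Q→T: bottleneck 2, flow now 8.
Augment S→U→T: bottleneck 3, flow now 11.
No augmenting path remains; maximum flow = 11.
By max-flow min-cut, the minimum cut capacity equals the max flow.
In the residual graph, reachable from S: {S, U, V}.
Min-cut edges: S→Q (2), S→T (6), U→T (3); capacity 2 + 6 + 3 = 11.

11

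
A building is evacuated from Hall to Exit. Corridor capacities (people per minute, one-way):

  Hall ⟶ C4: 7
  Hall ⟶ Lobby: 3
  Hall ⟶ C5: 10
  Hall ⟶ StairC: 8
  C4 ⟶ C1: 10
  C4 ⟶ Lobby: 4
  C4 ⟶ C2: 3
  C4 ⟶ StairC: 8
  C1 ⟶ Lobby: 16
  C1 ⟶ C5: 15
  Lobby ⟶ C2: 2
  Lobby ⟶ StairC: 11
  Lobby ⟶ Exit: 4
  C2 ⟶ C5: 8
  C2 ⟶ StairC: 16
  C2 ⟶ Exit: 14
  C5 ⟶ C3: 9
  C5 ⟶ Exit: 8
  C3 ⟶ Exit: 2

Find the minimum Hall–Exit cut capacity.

19

Augment Hall→Lobby→Exit: bottleneck 3, flow now 3.
Augment Hall→C5→Exit: bottleneck 8, flow now 11.
Augment Hall→C4→Lobby→Exit: bottleneck 1, flow now 12.
Augment Hall→C4→C2→Exit: bottleneck 3, flow now 15.
Augment Hall→C5→C3→Exit: bottleneck 2, flow now 17.
Augment Hall→C4→Lobby→C2→Exit: bottleneck 2, flow now 19.
No augmenting path remains; maximum flow = 19.
By max-flow min-cut, the minimum cut capacity equals the max flow.
In the residual graph, reachable from Hall: {Hall, C4, C1, Lobby, C5, StairC, C3}.
Min-cut edges: C4→C2 (3), Lobby→C2 (2), Lobby→Exit (4), C5→Exit (8), C3→Exit (2); capacity 3 + 2 + 4 + 8 + 2 = 19.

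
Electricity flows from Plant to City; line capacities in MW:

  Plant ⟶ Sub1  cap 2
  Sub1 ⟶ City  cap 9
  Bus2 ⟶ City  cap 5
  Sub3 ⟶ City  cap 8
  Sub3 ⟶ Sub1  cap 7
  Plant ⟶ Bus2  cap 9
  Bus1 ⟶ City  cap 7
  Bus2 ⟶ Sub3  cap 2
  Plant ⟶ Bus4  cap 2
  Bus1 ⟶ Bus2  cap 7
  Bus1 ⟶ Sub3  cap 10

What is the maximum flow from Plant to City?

9

Augment Plant→Bus2→City: bottleneck 5, flow now 5.
Augment Plant→Sub1→City: bottleneck 2, flow now 7.
Augment Plant→Bus2→Sub3→City: bottleneck 2, flow now 9.
No augmenting path remains; maximum flow = 9.
In the residual graph, reachable from Plant: {Plant, Bus4, Bus2}.
Min-cut edges: Plant→Sub1 (2), Bus2→Sub3 (2), Bus2→City (5); capacity 2 + 2 + 5 = 9.
This cut is saturated, so no flow can exceed 9.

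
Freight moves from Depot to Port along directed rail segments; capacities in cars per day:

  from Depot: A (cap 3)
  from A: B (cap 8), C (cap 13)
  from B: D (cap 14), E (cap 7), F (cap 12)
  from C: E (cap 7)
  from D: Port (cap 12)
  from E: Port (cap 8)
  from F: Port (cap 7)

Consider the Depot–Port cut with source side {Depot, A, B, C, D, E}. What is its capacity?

Edges leaving {Depot, A, B, C, D, E}: B→F (12), D→Port (12), E→Port (8).
Cut capacity = 12 + 12 + 8 = 32.

32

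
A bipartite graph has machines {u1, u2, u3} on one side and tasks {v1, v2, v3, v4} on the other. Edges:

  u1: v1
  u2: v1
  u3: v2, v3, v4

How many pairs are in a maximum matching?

2

Unit-capacity flow: source→left, listed edges, right→sink; max matching = max flow.
Augmenting path u1→v1 (+1); matched 1.
Augmenting path u3→v2 (+1); matched 2.
No augmenting path remains; maximum matching = 2.
König certificate: {u3, v1} is a vertex cover of size 2 (every listed pair touches it), so no matching can be larger.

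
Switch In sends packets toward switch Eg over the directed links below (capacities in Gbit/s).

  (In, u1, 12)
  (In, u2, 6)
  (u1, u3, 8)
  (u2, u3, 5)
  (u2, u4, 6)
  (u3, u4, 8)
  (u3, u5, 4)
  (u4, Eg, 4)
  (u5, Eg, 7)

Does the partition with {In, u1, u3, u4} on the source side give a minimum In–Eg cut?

Given cut capacity: 6 + 4 + 4 = 14.
Augment In→u2→u4→Eg: bottleneck 4, flow now 4.
Augment In→u1→u3→u5→Eg: bottleneck 4, flow now 8.
No augmenting path remains; maximum flow = 8.
In the residual graph, reachable from In: {In, u1, u2, u3, u4}.
Min-cut edges: u3→u5 (4), u4→Eg (4); capacity 4 + 4 = 8.
Cut capacity 14 exceeds the max flow 8, so it is not minimum.

No — its capacity is 14, but the minimum cut has capacity 8.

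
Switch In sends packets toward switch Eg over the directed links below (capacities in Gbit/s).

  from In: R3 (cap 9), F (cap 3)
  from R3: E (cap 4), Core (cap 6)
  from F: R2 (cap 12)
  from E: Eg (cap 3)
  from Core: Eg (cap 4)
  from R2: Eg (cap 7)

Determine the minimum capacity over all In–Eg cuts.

Augment In→R3→E→Eg: bottleneck 3, flow now 3.
Augment In→R3→Core→Eg: bottleneck 4, flow now 7.
Augment In→F→R2→Eg: bottleneck 3, flow now 10.
No augmenting path remains; maximum flow = 10.
By max-flow min-cut, the minimum cut capacity equals the max flow.
In the residual graph, reachable from In: {In, R3, E, Core}.
Min-cut edges: In→F (3), E→Eg (3), Core→Eg (4); capacity 3 + 3 + 4 = 10.

10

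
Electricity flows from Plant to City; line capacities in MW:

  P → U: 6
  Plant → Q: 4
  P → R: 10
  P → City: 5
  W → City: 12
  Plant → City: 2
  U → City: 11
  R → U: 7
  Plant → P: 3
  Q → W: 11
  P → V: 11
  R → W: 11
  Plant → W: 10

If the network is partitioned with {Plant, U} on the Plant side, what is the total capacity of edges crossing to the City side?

30

Edges leaving {Plant, U}: Plant→P (3), Plant→Q (4), Plant→W (10), Plant→City (2), U→City (11).
Cut capacity = 3 + 4 + 10 + 2 + 11 = 30.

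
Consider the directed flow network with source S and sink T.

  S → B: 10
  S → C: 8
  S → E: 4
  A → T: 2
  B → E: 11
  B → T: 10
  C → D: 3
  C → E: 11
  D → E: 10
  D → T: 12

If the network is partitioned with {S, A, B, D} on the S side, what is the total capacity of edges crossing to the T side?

Edges leaving {S, A, B, D}: S→C (8), S→E (4), A→T (2), B→E (11), B→T (10), D→E (10), D→T (12).
Cut capacity = 8 + 4 + 2 + 11 + 10 + 10 + 12 = 57.

57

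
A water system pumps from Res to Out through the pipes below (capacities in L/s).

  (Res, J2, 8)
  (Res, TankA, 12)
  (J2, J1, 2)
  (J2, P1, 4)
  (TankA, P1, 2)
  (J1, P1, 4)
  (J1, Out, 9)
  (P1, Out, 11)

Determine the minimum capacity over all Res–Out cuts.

Augment Res→J2→J1→Out: bottleneck 2, flow now 2.
Augment Res→J2→P1→Out: bottleneck 4, flow now 6.
Augment Res→TankA→P1→Out: bottleneck 2, flow now 8.
No augmenting path remains; maximum flow = 8.
By max-flow min-cut, the minimum cut capacity equals the max flow.
In the residual graph, reachable from Res: {Res, J2, TankA}.
Min-cut edges: J2→J1 (2), J2→P1 (4), TankA→P1 (2); capacity 2 + 4 + 2 = 8.

8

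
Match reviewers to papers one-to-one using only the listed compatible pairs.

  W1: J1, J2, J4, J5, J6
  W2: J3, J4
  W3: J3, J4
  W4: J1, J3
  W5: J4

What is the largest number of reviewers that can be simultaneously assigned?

4

Unit-capacity flow: source→left, listed edges, right→sink; max matching = max flow.
Augmenting path W1→J1 (+1); matched 1.
Augmenting path W2→J3 (+1); matched 2.
Augmenting path W3→J4 (+1); matched 3.
Augmenting path W4→J1→W1→J2 (+1); matched 4.
No augmenting path remains; maximum matching = 4.
König certificate: {W1, W4, J3, J4} is a vertex cover of size 4 (every listed pair touches it), so no matching can be larger.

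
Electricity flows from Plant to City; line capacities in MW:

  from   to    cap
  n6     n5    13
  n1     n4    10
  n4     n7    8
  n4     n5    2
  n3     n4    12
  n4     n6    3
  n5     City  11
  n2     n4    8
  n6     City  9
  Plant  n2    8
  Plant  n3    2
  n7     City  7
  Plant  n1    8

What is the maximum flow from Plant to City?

Augment Plant→n1→n4→n5→City: bottleneck 2, flow now 2.
Augment Plant→n1→n4→n6→City: bottleneck 3, flow now 5.
Augment Plant→n1→n4→n7→City: bottleneck 3, flow now 8.
Augment Plant→n2→n4→n7→City: bottleneck 4, flow now 12.
No augmenting path remains; maximum flow = 12.
In the residual graph, reachable from Plant: {Plant, n1, n2, n3, n4, n7}.
Min-cut edges: n4→n5 (2), n4→n6 (3), n7→City (7); capacity 2 + 3 + 7 = 12.
This cut is saturated, so no flow can exceed 12.

12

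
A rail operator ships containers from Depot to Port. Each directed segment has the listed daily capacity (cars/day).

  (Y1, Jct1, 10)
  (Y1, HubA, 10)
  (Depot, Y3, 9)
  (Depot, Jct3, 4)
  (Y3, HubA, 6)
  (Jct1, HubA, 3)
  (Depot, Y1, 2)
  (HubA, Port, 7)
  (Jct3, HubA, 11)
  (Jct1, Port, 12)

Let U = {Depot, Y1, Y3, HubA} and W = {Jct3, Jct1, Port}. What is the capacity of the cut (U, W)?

Edges leaving {Depot, Y1, Y3, HubA}: Depot→Jct3 (4), Y1→Jct1 (10), HubA→Port (7).
Cut capacity = 4 + 10 + 7 = 21.

21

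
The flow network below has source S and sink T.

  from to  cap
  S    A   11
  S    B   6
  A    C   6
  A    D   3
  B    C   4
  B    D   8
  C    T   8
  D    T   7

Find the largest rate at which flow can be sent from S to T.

Augment S→A→C→T: bottleneck 6, flow now 6.
Augment S→A→D→T: bottleneck 3, flow now 9.
Augment S→B→C→T: bottleneck 2, flow now 11.
Augment S→B→D→T: bottleneck 4, flow now 15.
No augmenting path remains; maximum flow = 15.
In the residual graph, reachable from S: {S, A}.
Min-cut edges: S→B (6), A→C (6), A→D (3); capacity 6 + 6 + 3 = 15.
This cut is saturated, so no flow can exceed 15.

15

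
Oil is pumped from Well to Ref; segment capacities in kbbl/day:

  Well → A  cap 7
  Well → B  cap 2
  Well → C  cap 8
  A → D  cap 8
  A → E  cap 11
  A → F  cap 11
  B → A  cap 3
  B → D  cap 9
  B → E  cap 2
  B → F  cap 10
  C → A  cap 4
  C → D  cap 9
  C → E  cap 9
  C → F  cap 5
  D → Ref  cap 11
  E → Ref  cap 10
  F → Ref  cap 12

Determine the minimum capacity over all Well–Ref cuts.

17

Augment Well→A→D→Ref: bottleneck 7, flow now 7.
Augment Well→B→D→Ref: bottleneck 2, flow now 9.
Augment Well→C→D→Ref: bottleneck 2, flow now 11.
Augment Well→C→E→Ref: bottleneck 6, flow now 17.
No augmenting path remains; maximum flow = 17.
By max-flow min-cut, the minimum cut capacity equals the max flow.
In the residual graph, reachable from Well: {Well}.
Min-cut edges: Well→A (7), Well→B (2), Well→C (8); capacity 7 + 2 + 8 = 17.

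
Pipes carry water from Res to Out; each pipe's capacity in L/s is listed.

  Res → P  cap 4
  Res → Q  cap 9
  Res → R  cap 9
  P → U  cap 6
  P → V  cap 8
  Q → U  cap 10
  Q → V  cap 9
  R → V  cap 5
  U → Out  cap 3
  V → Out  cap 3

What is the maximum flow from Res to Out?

Augment Res→P→U→Out: bottleneck 3, flow now 3.
Augment Res→P→V→Out: bottleneck 1, flow now 4.
Augment Res→Q→V→Out: bottleneck 2, flow now 6.
No augmenting path remains; maximum flow = 6.
In the residual graph, reachable from Res: {Res, P, Q, R, U, V}.
Min-cut edges: U→Out (3), V→Out (3); capacity 3 + 3 = 6.
This cut is saturated, so no flow can exceed 6.

6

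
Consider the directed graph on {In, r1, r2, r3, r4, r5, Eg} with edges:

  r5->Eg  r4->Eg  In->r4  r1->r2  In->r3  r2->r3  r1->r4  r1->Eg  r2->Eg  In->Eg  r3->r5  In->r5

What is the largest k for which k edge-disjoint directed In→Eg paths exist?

Assign every edge capacity 1; by Menger, the answer equals the max flow.
Path In→Eg (+1); total 1.
Path In→r4→Eg (+1); total 2.
Path In→r5→Eg (+1); total 3.
No residual In→Eg path; max flow = 3.
Certifying cut of size 3: {In→Eg, In→r4, r5→Eg}.

3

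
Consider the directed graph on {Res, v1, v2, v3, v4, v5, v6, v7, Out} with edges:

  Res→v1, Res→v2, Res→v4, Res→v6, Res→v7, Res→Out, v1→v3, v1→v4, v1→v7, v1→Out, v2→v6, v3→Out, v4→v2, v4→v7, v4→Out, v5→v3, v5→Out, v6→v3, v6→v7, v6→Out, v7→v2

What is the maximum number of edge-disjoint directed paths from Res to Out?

5

Assign every edge capacity 1; by Menger, the answer equals the max flow.
Path Res→Out (+1); total 1.
Path Res→v1→Out (+1); total 2.
Path Res→v4→Out (+1); total 3.
Path Res→v6→Out (+1); total 4.
Path Res→v2→v6→v3→Out (+1); total 5.
No residual Res→Out path; max flow = 5.
Certifying cut of size 5: {Res→Out, Res→v1, Res→v4, Res→v6, v2→v6}.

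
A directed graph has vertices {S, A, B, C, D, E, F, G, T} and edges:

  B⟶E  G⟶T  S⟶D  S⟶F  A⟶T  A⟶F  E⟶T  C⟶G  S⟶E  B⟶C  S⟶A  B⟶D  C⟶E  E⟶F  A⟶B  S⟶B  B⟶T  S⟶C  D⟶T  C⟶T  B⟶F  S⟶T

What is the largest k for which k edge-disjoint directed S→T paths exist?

6

Assign every edge capacity 1; by Menger, the answer equals the max flow.
Path S→T (+1); total 1.
Path S→A→T (+1); total 2.
Path S→B→T (+1); total 3.
Path S→C→T (+1); total 4.
Path S→D→T (+1); total 5.
Path S→E→T (+1); total 6.
No residual S→T path; max flow = 6.
Certifying cut of size 6: {S→A, S→B, S→C, S→D, S→E, S→T}.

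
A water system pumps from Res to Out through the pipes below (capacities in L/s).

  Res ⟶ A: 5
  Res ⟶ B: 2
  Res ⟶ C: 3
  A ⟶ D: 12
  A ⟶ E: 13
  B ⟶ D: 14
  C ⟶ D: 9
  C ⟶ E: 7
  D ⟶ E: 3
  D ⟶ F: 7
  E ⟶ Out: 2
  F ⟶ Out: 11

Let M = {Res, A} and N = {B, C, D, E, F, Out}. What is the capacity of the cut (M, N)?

Edges leaving {Res, A}: Res→B (2), Res→C (3), A→D (12), A→E (13).
Cut capacity = 2 + 3 + 12 + 13 = 30.

30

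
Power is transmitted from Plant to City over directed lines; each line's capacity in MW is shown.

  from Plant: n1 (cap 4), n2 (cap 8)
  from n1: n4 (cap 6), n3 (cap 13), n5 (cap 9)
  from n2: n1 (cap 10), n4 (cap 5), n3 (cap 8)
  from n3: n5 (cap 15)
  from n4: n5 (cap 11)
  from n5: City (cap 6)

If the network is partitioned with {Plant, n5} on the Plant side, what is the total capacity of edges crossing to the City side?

Edges leaving {Plant, n5}: Plant→n1 (4), Plant→n2 (8), n5→City (6).
Cut capacity = 4 + 8 + 6 = 18.

18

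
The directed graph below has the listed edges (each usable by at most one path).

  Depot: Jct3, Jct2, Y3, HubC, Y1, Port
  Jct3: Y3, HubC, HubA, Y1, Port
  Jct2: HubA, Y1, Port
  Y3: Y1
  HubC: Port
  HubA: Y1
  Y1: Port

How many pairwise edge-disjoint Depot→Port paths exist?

5

Assign every edge capacity 1; by Menger, the answer equals the max flow.
Path Depot→Port (+1); total 1.
Path Depot→Jct3→Port (+1); total 2.
Path Depot→Jct2→Port (+1); total 3.
Path Depot→HubC→Port (+1); total 4.
Path Depot→Y1→Port (+1); total 5.
No residual Depot→Port path; max flow = 5.
Certifying cut of size 5: {Depot→HubC, Depot→Jct2, Depot→Jct3, Depot→Port, Y1→Port}.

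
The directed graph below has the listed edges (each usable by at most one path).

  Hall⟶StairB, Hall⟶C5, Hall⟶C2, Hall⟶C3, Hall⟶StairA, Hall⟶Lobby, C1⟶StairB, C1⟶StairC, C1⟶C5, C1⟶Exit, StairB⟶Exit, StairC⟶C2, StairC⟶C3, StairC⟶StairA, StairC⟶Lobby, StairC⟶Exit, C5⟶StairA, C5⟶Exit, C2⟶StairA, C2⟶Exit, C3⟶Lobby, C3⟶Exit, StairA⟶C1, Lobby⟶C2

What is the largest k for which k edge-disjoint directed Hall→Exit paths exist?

Assign every edge capacity 1; by Menger, the answer equals the max flow.
Path Hall→StairB→Exit (+1); total 1.
Path Hall→C5→Exit (+1); total 2.
Path Hall→C2→Exit (+1); total 3.
Path Hall→C3→Exit (+1); total 4.
Path Hall→StairA→C1→Exit (+1); total 5.
No residual Hall→Exit path; max flow = 5.
Certifying cut of size 5: {C2→Exit, Hall→C3, Hall→C5, Hall→StairB, StairA→C1}.

5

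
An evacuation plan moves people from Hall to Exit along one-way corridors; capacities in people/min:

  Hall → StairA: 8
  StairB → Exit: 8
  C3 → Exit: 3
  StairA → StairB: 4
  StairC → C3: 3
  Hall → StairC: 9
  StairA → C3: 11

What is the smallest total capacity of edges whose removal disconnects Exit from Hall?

Augment Hall→StairA→C3→Exit: bottleneck 3, flow now 3.
Augment Hall→StairA→StairB→Exit: bottleneck 4, flow now 7.
No augmenting path remains; maximum flow = 7.
By max-flow min-cut, the minimum cut capacity equals the max flow.
In the residual graph, reachable from Hall: {Hall, StairA, StairC, C3}.
Min-cut edges: StairA→StairB (4), C3→Exit (3); capacity 4 + 3 = 7.

7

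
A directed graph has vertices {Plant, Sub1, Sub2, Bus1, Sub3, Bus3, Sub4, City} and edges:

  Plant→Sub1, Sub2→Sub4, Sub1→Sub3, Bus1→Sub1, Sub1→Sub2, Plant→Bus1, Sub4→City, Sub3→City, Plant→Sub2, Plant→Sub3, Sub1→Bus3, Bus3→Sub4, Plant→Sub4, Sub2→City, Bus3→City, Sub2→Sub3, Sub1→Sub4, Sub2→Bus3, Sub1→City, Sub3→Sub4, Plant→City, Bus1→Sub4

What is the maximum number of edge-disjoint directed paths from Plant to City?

Assign every edge capacity 1; by Menger, the answer equals the max flow.
Path Plant→City (+1); total 1.
Path Plant→Sub1→City (+1); total 2.
Path Plant→Sub2→City (+1); total 3.
Path Plant→Sub3→City (+1); total 4.
Path Plant→Sub4→City (+1); total 5.
Path Plant→Bus1→Sub1→Bus3→City (+1); total 6.
No residual Plant→City path; max flow = 6.
Certifying cut of size 6: {Plant→Bus1, Plant→City, Plant→Sub1, Plant→Sub2, Plant→Sub3, Plant→Sub4}.

6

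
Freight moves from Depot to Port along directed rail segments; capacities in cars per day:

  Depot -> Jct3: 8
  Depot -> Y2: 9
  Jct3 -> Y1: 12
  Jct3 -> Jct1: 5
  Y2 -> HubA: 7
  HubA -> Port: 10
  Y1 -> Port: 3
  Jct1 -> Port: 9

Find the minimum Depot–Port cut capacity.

15

Augment Depot→Jct3→Y1→Port: bottleneck 3, flow now 3.
Augment Depot→Jct3→Jct1→Port: bottleneck 5, flow now 8.
Augment Depot→Y2→HubA→Port: bottleneck 7, flow now 15.
No augmenting path remains; maximum flow = 15.
By max-flow min-cut, the minimum cut capacity equals the max flow.
In the residual graph, reachable from Depot: {Depot, Y2}.
Min-cut edges: Depot→Jct3 (8), Y2→HubA (7); capacity 8 + 7 = 15.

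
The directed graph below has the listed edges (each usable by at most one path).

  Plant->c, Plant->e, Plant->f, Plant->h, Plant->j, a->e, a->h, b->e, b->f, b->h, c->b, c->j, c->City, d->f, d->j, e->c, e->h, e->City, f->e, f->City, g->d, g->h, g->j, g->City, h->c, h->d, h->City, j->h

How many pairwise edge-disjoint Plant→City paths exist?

Assign every edge capacity 1; by Menger, the answer equals the max flow.
Path Plant→c→City (+1); total 1.
Path Plant→e→City (+1); total 2.
Path Plant→f→City (+1); total 3.
Path Plant→h→City (+1); total 4.
No residual Plant→City path; max flow = 4.
Certifying cut of size 4: {c→City, e→City, f→City, h→City}.

4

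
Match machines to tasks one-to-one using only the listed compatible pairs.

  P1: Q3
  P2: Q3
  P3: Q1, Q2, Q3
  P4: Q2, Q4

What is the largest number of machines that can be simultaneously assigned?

3

Unit-capacity flow: source→left, listed edges, right→sink; max matching = max flow.
Augmenting path P1→Q3 (+1); matched 1.
Augmenting path P3→Q1 (+1); matched 2.
Augmenting path P4→Q2 (+1); matched 3.
No augmenting path remains; maximum matching = 3.
König certificate: {P3, P4, Q3} is a vertex cover of size 3 (every listed pair touches it), so no matching can be larger.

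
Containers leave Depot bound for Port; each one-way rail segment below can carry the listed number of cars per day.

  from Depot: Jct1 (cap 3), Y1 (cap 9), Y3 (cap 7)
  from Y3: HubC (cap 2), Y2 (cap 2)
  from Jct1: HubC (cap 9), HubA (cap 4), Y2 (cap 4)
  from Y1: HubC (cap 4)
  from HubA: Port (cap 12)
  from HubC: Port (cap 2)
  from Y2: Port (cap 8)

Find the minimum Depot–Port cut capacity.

7

Augment Depot→Y3→HubC→Port: bottleneck 2, flow now 2.
Augment Depot→Y3→Y2→Port: bottleneck 2, flow now 4.
Augment Depot→Jct1→HubA→Port: bottleneck 3, flow now 7.
No augmenting path remains; maximum flow = 7.
By max-flow min-cut, the minimum cut capacity equals the max flow.
In the residual graph, reachable from Depot: {Depot, Y3, Y1, HubC}.
Min-cut edges: Depot→Jct1 (3), Y3→Y2 (2), HubC→Port (2); capacity 3 + 2 + 2 = 7.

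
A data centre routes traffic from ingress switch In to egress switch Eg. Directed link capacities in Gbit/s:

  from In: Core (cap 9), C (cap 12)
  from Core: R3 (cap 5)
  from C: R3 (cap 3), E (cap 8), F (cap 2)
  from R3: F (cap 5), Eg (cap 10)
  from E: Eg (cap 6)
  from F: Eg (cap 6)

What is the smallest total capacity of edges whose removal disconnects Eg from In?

16

Augment In→Core→R3→Eg: bottleneck 5, flow now 5.
Augment In→C→R3→Eg: bottleneck 3, flow now 8.
Augment In→C→E→Eg: bottleneck 6, flow now 14.
Augment In→C→F→Eg: bottleneck 2, flow now 16.
No augmenting path remains; maximum flow = 16.
By max-flow min-cut, the minimum cut capacity equals the max flow.
In the residual graph, reachable from In: {In, Core, C, E}.
Min-cut edges: Core→R3 (5), C→R3 (3), C→F (2), E→Eg (6); capacity 5 + 3 + 2 + 6 = 16.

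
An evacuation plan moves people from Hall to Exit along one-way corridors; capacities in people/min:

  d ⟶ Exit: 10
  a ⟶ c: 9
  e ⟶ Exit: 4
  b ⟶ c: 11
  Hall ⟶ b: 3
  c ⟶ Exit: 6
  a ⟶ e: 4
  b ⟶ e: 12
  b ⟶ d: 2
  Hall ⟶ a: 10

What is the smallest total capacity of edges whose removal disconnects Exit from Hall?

Augment Hall→a→c→Exit: bottleneck 6, flow now 6.
Augment Hall→a→e→Exit: bottleneck 4, flow now 10.
Augment Hall→b→d→Exit: bottleneck 2, flow now 12.
No augmenting path remains; maximum flow = 12.
By max-flow min-cut, the minimum cut capacity equals the max flow.
In the residual graph, reachable from Hall: {Hall, a, b, c, e}.
Min-cut edges: b→d (2), c→Exit (6), e→Exit (4); capacity 2 + 6 + 4 = 12.

12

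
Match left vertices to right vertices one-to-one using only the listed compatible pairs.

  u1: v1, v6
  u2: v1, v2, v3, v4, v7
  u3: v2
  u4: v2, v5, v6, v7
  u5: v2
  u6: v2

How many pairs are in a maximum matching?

Unit-capacity flow: source→left, listed edges, right→sink; max matching = max flow.
Augmenting path u1→v1 (+1); matched 1.
Augmenting path u2→v2 (+1); matched 2.
Augmenting path u4→v5 (+1); matched 3.
Augmenting path u3→v2→u2→v3 (+1); matched 4.
No augmenting path remains; maximum matching = 4.
König certificate: {u1, u2, u4, v2} is a vertex cover of size 4 (every listed pair touches it), so no matching can be larger.

4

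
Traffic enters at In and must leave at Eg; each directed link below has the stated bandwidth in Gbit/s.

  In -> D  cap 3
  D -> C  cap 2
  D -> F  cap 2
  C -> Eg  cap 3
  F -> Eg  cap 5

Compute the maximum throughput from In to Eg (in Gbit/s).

Augment In→D→C→Eg: bottleneck 2, flow now 2.
Augment In→D→F→Eg: bottleneck 1, flow now 3.
No augmenting path remains; maximum flow = 3.
In the residual graph, reachable from In: {In}.
Min-cut edges: In→D (3); capacity 3 = 3.
This cut is saturated, so no flow can exceed 3.

3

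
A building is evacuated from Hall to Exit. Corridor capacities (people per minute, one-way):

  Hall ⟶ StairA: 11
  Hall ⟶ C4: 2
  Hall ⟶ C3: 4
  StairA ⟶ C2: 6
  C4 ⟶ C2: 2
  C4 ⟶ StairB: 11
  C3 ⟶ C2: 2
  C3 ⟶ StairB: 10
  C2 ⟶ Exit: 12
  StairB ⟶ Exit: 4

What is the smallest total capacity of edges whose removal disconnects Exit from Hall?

Augment Hall→StairA→C2→Exit: bottleneck 6, flow now 6.
Augment Hall→C4→C2→Exit: bottleneck 2, flow now 8.
Augment Hall→C3→C2→Exit: bottleneck 2, flow now 10.
Augment Hall→C3→StairB→Exit: bottleneck 2, flow now 12.
No augmenting path remains; maximum flow = 12.
By max-flow min-cut, the minimum cut capacity equals the max flow.
In the residual graph, reachable from Hall: {Hall, StairA}.
Min-cut edges: Hall→C4 (2), Hall→C3 (4), StairA→C2 (6); capacity 2 + 4 + 6 = 12.

12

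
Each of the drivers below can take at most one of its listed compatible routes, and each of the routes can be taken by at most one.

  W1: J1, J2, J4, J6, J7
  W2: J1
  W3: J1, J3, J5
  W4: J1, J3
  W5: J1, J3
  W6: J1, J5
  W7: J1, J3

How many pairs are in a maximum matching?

4

Unit-capacity flow: source→left, listed edges, right→sink; max matching = max flow.
Augmenting path W1→J1 (+1); matched 1.
Augmenting path W3→J3 (+1); matched 2.
Augmenting path W6→J5 (+1); matched 3.
Augmenting path W2→J1→W1→J2 (+1); matched 4.
No augmenting path remains; maximum matching = 4.
König certificate: {W1, J1, J3, J5} is a vertex cover of size 4 (every listed pair touches it), so no matching can be larger.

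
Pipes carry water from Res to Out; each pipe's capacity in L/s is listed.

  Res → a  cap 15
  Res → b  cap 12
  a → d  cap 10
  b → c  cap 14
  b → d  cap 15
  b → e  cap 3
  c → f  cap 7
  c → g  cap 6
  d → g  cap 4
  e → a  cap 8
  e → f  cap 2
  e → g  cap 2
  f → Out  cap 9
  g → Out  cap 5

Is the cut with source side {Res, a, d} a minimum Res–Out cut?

Given cut capacity: 12 + 4 = 16.
Augment Res→a→d→g→Out: bottleneck 4, flow now 4.
Augment Res→b→c→f→Out: bottleneck 7, flow now 11.
Augment Res→b→c→g→Out: bottleneck 1, flow now 12.
Augment Res→b→e→f→Out: bottleneck 2, flow now 14.
No augmenting path remains; maximum flow = 14.
In the residual graph, reachable from Res: {Res, a, b, c, d, e, g}.
Min-cut edges: c→f (7), e→f (2), g→Out (5); capacity 7 + 2 + 5 = 14.
Cut capacity 16 exceeds the max flow 14, so it is not minimum.

No — its capacity is 16, but the minimum cut has capacity 14.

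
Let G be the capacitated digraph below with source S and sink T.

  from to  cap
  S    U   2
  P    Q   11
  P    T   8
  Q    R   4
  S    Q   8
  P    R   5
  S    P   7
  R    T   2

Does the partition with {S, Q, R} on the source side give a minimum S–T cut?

No — its capacity is 11, but the minimum cut has capacity 9.

Given cut capacity: 7 + 2 + 2 = 11.
Augment S→P→T: bottleneck 7, flow now 7.
Augment S→Q→R→T: bottleneck 2, flow now 9.
No augmenting path remains; maximum flow = 9.
In the residual graph, reachable from S: {S, Q, R, U}.
Min-cut edges: S→P (7), R→T (2); capacity 7 + 2 = 9.
Cut capacity 11 exceeds the max flow 9, so it is not minimum.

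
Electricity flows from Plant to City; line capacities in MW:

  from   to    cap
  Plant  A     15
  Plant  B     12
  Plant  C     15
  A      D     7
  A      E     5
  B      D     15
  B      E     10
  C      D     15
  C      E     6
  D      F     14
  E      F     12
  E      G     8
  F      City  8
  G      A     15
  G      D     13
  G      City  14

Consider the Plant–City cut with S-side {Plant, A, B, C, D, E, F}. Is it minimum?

Given cut capacity: 8 + 8 = 16.
Augment Plant→A→D→F→City: bottleneck 7, flow now 7.
Augment Plant→A→E→F→City: bottleneck 1, flow now 8.
Augment Plant→A→E→G→City: bottleneck 4, flow now 12.
Augment Plant→B→E→G→City: bottleneck 4, flow now 16.
No augmenting path remains; maximum flow = 16.
Cut capacity 16 equals the max flow, so it is a minimum cut.

Yes — it is a minimum cut (capacity 16).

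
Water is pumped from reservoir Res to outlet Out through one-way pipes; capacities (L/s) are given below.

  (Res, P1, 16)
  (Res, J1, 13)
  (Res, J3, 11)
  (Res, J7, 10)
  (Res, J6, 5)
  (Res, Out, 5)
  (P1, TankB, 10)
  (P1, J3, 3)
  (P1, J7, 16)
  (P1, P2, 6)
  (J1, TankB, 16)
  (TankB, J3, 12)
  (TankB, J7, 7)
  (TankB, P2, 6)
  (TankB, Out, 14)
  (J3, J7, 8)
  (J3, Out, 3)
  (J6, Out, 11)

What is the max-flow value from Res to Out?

Augment Res→Out: bottleneck 5, flow now 5.
Augment Res→J3→Out: bottleneck 3, flow now 8.
Augment Res→J6→Out: bottleneck 5, flow now 13.
Augment Res→P1→TankB→Out: bottleneck 10, flow now 23.
Augment Res→J1→TankB→Out: bottleneck 4, flow now 27.
No augmenting path remains; maximum flow = 27.
In the residual graph, reachable from Res: {Res, P1, J1, TankB, J3, J7, P2}.
Min-cut edges: Res→J6 (5), Res→Out (5), TankB→Out (14), J3→Out (3); capacity 5 + 5 + 14 + 3 = 27.
This cut is saturated, so no flow can exceed 27.

27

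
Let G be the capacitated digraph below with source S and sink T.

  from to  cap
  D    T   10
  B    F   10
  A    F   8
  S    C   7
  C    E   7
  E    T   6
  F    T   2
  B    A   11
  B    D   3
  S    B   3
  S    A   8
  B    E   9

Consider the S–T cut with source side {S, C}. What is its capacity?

Edges leaving {S, C}: S→A (8), S→B (3), C→E (7).
Cut capacity = 8 + 3 + 7 = 18.

18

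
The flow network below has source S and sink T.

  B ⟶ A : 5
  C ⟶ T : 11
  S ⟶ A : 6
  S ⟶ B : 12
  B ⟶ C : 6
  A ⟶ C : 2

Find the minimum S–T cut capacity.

Augment S→A→C→T: bottleneck 2, flow now 2.
Augment S→B→C→T: bottleneck 6, flow now 8.
No augmenting path remains; maximum flow = 8.
By max-flow min-cut, the minimum cut capacity equals the max flow.
In the residual graph, reachable from S: {S, A, B}.
Min-cut edges: A→C (2), B→C (6); capacity 2 + 6 = 8.

8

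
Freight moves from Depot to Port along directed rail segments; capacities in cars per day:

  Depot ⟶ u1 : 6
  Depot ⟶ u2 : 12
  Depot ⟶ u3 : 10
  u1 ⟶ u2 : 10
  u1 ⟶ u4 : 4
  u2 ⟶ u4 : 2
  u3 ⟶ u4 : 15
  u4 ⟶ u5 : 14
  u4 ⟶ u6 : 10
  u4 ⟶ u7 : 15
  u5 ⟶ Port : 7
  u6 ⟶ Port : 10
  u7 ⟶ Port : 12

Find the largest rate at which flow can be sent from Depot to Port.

16

Augment Depot→u1→u4→u5→Port: bottleneck 4, flow now 4.
Augment Depot→u2→u4→u5→Port: bottleneck 2, flow now 6.
Augment Depot→u3→u4→u5→Port: bottleneck 1, flow now 7.
Augment Depot→u3→u4→u6→Port: bottleneck 9, flow now 16.
No augmenting path remains; maximum flow = 16.
In the residual graph, reachable from Depot: {Depot, u1, u2}.
Min-cut edges: Depot→u3 (10), u1→u4 (4), u2→u4 (2); capacity 10 + 4 + 2 = 16.
This cut is saturated, so no flow can exceed 16.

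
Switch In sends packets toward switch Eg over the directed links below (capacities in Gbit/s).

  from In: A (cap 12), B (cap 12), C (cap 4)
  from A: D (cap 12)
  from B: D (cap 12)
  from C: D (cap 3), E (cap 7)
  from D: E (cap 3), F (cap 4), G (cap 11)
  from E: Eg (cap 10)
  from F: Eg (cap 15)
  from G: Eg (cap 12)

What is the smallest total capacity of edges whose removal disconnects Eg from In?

Augment In→C→E→Eg: bottleneck 4, flow now 4.
Augment In→A→D→E→Eg: bottleneck 3, flow now 7.
Augment In→A→D→F→Eg: bottleneck 4, flow now 11.
Augment In→A→D→G→Eg: bottleneck 5, flow now 16.
Augment In→B→D→G→Eg: bottleneck 6, flow now 22.
No augmenting path remains; maximum flow = 22.
By max-flow min-cut, the minimum cut capacity equals the max flow.
In the residual graph, reachable from In: {In, A, B, D}.
Min-cut edges: In→C (4), D→E (3), D→F (4), D→G (11); capacity 4 + 3 + 4 + 11 = 22.

22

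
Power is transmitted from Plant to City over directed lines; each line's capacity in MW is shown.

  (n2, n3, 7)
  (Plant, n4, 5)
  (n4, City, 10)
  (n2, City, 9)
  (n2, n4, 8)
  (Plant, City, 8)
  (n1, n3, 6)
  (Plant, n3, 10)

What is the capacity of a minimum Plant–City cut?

13

Augment Plant→City: bottleneck 8, flow now 8.
Augment Plant→n4→City: bottleneck 5, flow now 13.
No augmenting path remains; maximum flow = 13.
By max-flow min-cut, the minimum cut capacity equals the max flow.
In the residual graph, reachable from Plant: {Plant, n3}.
Min-cut edges: Plant→n4 (5), Plant→City (8); capacity 5 + 8 = 13.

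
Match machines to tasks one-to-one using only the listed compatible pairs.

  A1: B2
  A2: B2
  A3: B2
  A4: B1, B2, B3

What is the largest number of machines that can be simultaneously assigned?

2

Unit-capacity flow: source→left, listed edges, right→sink; max matching = max flow.
Augmenting path A1→B2 (+1); matched 1.
Augmenting path A4→B1 (+1); matched 2.
No augmenting path remains; maximum matching = 2.
König certificate: {A4, B2} is a vertex cover of size 2 (every listed pair touches it), so no matching can be larger.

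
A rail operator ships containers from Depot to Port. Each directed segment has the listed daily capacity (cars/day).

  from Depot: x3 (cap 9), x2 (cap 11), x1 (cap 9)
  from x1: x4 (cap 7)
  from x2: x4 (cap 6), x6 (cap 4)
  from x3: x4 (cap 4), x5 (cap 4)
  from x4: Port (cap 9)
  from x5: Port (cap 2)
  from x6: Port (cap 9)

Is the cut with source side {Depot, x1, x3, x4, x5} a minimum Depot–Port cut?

No — its capacity is 22, but the minimum cut has capacity 15.

Given cut capacity: 11 + 9 + 2 = 22.
Augment Depot→x1→x4→Port: bottleneck 7, flow now 7.
Augment Depot→x2→x4→Port: bottleneck 2, flow now 9.
Augment Depot→x2→x6→Port: bottleneck 4, flow now 13.
Augment Depot→x3→x5→Port: bottleneck 2, flow now 15.
No augmenting path remains; maximum flow = 15.
In the residual graph, reachable from Depot: {Depot, x1, x2, x3, x4, x5}.
Min-cut edges: x2→x6 (4), x4→Port (9), x5→Port (2); capacity 4 + 9 + 2 = 15.
Cut capacity 22 exceeds the max flow 15, so it is not minimum.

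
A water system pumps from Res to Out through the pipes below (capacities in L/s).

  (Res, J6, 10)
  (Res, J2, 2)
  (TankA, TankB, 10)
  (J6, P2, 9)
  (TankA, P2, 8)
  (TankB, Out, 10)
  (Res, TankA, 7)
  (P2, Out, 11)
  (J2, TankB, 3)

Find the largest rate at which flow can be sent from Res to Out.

18

Augment Res→J6→P2→Out: bottleneck 9, flow now 9.
Augment Res→J2→TankB→Out: bottleneck 2, flow now 11.
Augment Res→TankA→P2→Out: bottleneck 2, flow now 13.
Augment Res→TankA→TankB→Out: bottleneck 5, flow now 18.
No augmenting path remains; maximum flow = 18.
In the residual graph, reachable from Res: {Res, J6}.
Min-cut edges: Res→J2 (2), Res→TankA (7), J6→P2 (9); capacity 2 + 7 + 9 = 18.
This cut is saturated, so no flow can exceed 18.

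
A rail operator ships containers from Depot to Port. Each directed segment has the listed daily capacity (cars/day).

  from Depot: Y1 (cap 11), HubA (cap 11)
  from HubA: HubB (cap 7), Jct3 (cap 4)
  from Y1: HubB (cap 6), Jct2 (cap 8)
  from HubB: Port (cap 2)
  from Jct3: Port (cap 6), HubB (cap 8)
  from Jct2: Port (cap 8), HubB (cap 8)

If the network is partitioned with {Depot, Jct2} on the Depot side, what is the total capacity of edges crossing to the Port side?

38

Edges leaving {Depot, Jct2}: Depot→HubA (11), Depot→Y1 (11), Jct2→HubB (8), Jct2→Port (8).
Cut capacity = 11 + 11 + 8 + 8 = 38.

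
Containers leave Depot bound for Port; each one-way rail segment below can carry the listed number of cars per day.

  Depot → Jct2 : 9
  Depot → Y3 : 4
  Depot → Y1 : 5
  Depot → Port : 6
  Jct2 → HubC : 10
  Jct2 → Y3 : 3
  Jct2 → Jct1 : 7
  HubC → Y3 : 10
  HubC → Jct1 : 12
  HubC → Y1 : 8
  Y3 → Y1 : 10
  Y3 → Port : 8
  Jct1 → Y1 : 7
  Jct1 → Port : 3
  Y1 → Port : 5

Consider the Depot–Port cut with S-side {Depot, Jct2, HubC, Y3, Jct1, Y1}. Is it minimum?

Given cut capacity: 6 + 8 + 3 + 5 = 22.
Augment Depot→Port: bottleneck 6, flow now 6.
Augment Depot→Y3→Port: bottleneck 4, flow now 10.
Augment Depot→Y1→Port: bottleneck 5, flow now 15.
Augment Depot→Jct2→Y3→Port: bottleneck 3, flow now 18.
Augment Depot→Jct2→Jct1→Port: bottleneck 3, flow now 21.
Augment Depot→Jct2→HubC→Y3→Port: bottleneck 1, flow now 22.
No augmenting path remains; maximum flow = 22.
Cut capacity 22 equals the max flow, so it is a minimum cut.

Yes — it is a minimum cut (capacity 22).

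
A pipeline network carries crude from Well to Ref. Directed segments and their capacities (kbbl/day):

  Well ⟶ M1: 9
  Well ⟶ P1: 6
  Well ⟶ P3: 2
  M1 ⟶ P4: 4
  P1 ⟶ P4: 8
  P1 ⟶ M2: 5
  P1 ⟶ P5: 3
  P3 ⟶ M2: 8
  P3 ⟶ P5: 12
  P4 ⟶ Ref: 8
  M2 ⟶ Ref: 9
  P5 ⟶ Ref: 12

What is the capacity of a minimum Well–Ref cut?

12

Augment Well→M1→P4→Ref: bottleneck 4, flow now 4.
Augment Well→P1→P4→Ref: bottleneck 4, flow now 8.
Augment Well→P1→M2→Ref: bottleneck 2, flow now 10.
Augment Well→P3→M2→Ref: bottleneck 2, flow now 12.
No augmenting path remains; maximum flow = 12.
By max-flow min-cut, the minimum cut capacity equals the max flow.
In the residual graph, reachable from Well: {Well, M1}.
Min-cut edges: Well→P1 (6), Well→P3 (2), M1→P4 (4); capacity 6 + 2 + 4 = 12.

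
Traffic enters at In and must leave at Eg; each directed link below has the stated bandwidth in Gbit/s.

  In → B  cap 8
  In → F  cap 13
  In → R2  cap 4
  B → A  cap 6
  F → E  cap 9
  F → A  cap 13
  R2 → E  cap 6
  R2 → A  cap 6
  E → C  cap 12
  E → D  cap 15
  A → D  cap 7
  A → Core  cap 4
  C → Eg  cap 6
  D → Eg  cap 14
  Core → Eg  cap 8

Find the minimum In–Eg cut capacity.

23

Augment In→B→A→D→Eg: bottleneck 6, flow now 6.
Augment In→F→E→C→Eg: bottleneck 6, flow now 12.
Augment In→F→E→D→Eg: bottleneck 3, flow now 15.
Augment In→F→A→D→Eg: bottleneck 1, flow now 16.
Augment In→F→A→Core→Eg: bottleneck 3, flow now 19.
Augment In→R2→E→D→Eg: bottleneck 4, flow now 23.
No augmenting path remains; maximum flow = 23.
By max-flow min-cut, the minimum cut capacity equals the max flow.
In the residual graph, reachable from In: {In, B}.
Min-cut edges: In→F (13), In→R2 (4), B→A (6); capacity 13 + 4 + 6 = 23.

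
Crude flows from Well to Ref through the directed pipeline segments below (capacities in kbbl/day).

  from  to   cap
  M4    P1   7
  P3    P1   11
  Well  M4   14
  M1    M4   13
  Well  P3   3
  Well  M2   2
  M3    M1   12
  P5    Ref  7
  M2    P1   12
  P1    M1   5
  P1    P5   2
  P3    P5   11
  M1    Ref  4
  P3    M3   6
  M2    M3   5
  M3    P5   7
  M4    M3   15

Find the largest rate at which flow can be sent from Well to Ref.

11

Augment Well→P3→P5→Ref: bottleneck 3, flow now 3.
Augment Well→M4→P1→P5→Ref: bottleneck 2, flow now 5.
Augment Well→M4→P1→M1→Ref: bottleneck 4, flow now 9.
Augment Well→M4→M3→P5→Ref: bottleneck 2, flow now 11.
No augmenting path remains; maximum flow = 11.
In the residual graph, reachable from Well: {Well, M4, M2, P3, P1, M3, P5, M1}.
Min-cut edges: P5→Ref (7), M1→Ref (4); capacity 7 + 4 = 11.
This cut is saturated, so no flow can exceed 11.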